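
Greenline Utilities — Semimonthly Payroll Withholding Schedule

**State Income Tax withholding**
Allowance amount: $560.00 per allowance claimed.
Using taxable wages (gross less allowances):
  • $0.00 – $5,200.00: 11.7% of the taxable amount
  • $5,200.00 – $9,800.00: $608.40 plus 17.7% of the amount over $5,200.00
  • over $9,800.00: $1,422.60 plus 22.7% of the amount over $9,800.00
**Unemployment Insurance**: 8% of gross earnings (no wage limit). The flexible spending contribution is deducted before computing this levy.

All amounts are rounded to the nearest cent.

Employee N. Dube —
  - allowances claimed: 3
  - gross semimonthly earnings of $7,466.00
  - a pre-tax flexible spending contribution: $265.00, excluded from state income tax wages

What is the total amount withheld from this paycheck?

State Income Tax: taxable = $7,466.00 − $265.00 − 3×$560.00 = $5,521.00
  $608.40 + 17.7% × ($5,521.00 − $5,200.00) = $608.40 + 17.7% × $321.00 = $665.22
Unemployment Insurance: 8% × $7,201.00 = $576.08
Total: $665.22 + $576.08 = $1,241.30

$1,241.30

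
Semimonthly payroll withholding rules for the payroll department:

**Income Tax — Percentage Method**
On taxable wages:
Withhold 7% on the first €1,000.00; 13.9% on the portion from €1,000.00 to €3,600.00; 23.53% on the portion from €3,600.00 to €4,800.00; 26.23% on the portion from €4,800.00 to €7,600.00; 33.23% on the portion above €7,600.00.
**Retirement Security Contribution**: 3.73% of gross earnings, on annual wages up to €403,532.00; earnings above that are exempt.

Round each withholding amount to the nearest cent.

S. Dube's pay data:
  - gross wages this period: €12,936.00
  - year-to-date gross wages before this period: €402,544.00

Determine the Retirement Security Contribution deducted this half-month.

Retirement Security Contribution: cap €403,532.00 − YTD €402,544.00 = €988.00 subject; 3.73% × €988.00 = €36.85

€36.85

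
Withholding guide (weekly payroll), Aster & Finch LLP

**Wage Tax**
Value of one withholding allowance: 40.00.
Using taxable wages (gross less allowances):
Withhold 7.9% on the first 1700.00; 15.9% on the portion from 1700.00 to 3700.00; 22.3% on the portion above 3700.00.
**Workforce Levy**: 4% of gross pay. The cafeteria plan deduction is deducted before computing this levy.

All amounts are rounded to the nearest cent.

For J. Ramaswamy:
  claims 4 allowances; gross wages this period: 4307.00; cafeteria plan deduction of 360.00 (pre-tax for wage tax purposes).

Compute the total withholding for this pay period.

Wage Tax: taxable = 4307.00 − 360.00 − 4×40.00 = 3787.00
  452.30 + 22.3% × (3787.00 − 3700.00) = 452.30 + 22.3% × 87.00 = 471.70
Workforce Levy: 4% × 3947.00 = 157.88
Total: 471.70 + 157.88 = 629.58

629.58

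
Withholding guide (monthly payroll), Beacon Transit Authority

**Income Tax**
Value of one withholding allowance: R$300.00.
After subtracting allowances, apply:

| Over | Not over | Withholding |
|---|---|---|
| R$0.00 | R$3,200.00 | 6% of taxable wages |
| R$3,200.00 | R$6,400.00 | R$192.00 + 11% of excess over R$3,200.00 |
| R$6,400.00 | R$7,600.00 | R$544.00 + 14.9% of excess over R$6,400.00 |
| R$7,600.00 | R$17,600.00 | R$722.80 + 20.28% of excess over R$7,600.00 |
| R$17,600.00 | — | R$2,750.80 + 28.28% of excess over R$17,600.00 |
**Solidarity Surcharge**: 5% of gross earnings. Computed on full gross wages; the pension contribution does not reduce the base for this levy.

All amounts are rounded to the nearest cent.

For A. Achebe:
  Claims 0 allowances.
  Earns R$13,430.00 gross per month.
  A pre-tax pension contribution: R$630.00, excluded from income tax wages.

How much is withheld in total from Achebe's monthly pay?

Income Tax: taxable = R$13,430.00 − R$630.00 = R$12,800.00
  R$722.80 + 20.28% × (R$12,800.00 − R$7,600.00) = R$722.80 + 20.28% × R$5,200.00 = R$1,777.36
Solidarity Surcharge: 5% × R$13,430.00 = R$671.50
Total: R$1,777.36 + R$671.50 = R$2,448.86

R$2,448.86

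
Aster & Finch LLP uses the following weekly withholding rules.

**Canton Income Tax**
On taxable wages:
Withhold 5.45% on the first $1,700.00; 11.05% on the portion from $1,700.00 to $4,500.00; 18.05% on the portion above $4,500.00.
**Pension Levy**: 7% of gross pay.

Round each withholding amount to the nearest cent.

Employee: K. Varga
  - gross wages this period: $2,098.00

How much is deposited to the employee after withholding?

Canton Income Tax: taxable = $2,098.00
  $92.65 + 11.05% × ($2,098.00 − $1,700.00) = $92.65 + 11.05% × $398.00 = $136.63
Pension Levy: 7% × $2,098.00 = $146.86
Total withheld: $136.63 + $146.86 = $283.49
Net pay: $2,098.00 − $283.49 = $1,814.51

$1,814.51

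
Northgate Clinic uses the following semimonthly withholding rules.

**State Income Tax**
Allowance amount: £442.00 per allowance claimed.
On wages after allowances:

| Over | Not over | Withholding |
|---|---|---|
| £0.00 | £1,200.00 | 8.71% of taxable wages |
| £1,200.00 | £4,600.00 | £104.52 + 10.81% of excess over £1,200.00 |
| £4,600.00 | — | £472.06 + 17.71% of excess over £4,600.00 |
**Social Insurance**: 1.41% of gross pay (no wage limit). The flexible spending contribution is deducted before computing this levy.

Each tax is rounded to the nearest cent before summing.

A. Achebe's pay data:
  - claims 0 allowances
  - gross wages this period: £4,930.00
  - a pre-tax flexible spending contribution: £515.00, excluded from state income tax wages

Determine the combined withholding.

£514.31

State Income Tax: taxable = £4,930.00 − £515.00 = £4,415.00
  £104.52 + 10.81% × (£4,415.00 − £1,200.00) = £104.52 + 10.81% × £3,215.00 = £452.06
Social Insurance: 1.41% × £4,415.00 = £62.25
Total: £452.06 + £62.25 = £514.31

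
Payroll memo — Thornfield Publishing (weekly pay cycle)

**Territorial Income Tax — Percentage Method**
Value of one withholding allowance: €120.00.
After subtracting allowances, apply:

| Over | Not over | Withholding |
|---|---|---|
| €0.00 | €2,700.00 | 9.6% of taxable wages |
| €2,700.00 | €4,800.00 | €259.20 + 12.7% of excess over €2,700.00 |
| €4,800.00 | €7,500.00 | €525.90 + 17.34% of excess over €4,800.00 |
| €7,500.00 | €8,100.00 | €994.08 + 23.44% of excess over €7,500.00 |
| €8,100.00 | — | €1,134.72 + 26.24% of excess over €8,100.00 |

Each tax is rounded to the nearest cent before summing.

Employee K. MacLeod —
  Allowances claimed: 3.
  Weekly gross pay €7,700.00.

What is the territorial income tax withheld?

Territorial Income Tax: taxable = €7,700.00 − 3×€120.00 = €7,340.00
  €525.90 + 17.34% × (€7,340.00 − €4,800.00) = €525.90 + 17.34% × €2,540.00 = €966.34

€966.34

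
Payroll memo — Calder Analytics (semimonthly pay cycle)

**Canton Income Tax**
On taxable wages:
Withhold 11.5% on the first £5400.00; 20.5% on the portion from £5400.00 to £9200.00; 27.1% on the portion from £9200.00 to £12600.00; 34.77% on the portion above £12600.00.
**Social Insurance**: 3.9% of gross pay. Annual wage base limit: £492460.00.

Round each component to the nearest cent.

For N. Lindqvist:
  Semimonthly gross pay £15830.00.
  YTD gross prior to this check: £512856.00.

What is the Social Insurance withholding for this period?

Social Insurance: YTD £512856.00 ≥ cap £492460.00 → £0.00

£0.00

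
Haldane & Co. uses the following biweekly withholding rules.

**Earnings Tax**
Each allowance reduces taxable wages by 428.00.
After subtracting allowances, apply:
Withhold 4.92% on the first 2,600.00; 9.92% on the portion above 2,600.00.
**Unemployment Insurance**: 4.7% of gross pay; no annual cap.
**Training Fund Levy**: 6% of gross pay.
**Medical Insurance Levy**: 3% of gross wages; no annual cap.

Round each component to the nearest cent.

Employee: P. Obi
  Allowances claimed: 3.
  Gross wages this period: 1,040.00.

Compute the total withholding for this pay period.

Earnings Tax: taxable = 1,040.00 − 3×428.00 = -244.00
  Taxable ≤ 0 → 0.00
Unemployment Insurance: 4.7% × 1,040.00 = 48.88
Training Fund Levy: 6% × 1,040.00 = 62.40
Medical Insurance Levy: 3% × 1,040.00 = 31.20
Total: 0.00 + 48.88 + 62.40 + 31.20 = 142.48

142.48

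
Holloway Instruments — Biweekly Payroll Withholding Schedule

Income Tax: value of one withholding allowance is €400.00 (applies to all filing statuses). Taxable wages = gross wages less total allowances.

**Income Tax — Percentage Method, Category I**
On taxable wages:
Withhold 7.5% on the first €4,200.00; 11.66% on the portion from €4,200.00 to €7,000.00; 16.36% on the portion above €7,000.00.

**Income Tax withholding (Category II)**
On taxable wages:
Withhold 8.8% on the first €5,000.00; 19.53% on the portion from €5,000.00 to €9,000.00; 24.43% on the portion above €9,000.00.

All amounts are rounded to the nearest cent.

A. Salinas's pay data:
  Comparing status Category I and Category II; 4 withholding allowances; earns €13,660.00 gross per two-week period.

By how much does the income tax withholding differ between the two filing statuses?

€499.46

Income Tax (Category I): taxable = €13,660.00 − 4×€400.00 = €12,060.00
  €641.48 + 16.36% × (€12,060.00 − €7,000.00) = €641.48 + 16.36% × €5,060.00 = €1,469.30
Income Tax (Category II): taxable = €13,660.00 − 4×€400.00 = €12,060.00
  €1,221.20 + 24.43% × (€12,060.00 − €9,000.00) = €1,221.20 + 24.43% × €3,060.00 = €1,968.76
Difference: |€1,469.30 − €1,968.76| = €499.46 (higher under Category II)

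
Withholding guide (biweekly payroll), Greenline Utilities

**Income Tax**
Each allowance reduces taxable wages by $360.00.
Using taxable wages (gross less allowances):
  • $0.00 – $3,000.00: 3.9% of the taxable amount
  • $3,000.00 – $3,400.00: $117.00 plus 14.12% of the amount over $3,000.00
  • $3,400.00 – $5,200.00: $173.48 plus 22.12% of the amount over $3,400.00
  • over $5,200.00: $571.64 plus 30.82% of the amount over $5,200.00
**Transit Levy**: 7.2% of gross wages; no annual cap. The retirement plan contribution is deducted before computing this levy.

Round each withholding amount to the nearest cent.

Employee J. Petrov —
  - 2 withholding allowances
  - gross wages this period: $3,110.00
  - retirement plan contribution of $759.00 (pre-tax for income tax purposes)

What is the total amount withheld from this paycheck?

Income Tax: taxable = $3,110.00 − $759.00 − 2×$360.00 = $1,631.00
  3.9% × $1,631.00 = $63.61
Transit Levy: 7.2% × $2,351.00 = $169.27
Total: $63.61 + $169.27 = $232.88

$232.88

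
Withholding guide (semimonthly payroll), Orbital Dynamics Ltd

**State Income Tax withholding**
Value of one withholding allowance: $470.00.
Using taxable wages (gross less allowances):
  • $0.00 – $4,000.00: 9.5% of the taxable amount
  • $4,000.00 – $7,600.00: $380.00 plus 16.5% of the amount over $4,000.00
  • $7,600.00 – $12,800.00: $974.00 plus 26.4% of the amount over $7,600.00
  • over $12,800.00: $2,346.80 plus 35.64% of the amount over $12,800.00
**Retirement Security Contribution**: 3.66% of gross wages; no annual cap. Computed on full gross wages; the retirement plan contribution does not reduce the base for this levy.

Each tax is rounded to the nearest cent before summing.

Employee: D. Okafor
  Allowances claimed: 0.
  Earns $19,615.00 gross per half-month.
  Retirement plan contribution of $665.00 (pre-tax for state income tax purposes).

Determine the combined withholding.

State Income Tax: taxable = $19,615.00 − $665.00 = $18,950.00
  $2,346.80 + 35.64% × ($18,950.00 − $12,800.00) = $2,346.80 + 35.64% × $6,150.00 = $4,538.66
Retirement Security Contribution: 3.66% × $19,615.00 = $717.91
Total: $4,538.66 + $717.91 = $5,256.57

$5,256.57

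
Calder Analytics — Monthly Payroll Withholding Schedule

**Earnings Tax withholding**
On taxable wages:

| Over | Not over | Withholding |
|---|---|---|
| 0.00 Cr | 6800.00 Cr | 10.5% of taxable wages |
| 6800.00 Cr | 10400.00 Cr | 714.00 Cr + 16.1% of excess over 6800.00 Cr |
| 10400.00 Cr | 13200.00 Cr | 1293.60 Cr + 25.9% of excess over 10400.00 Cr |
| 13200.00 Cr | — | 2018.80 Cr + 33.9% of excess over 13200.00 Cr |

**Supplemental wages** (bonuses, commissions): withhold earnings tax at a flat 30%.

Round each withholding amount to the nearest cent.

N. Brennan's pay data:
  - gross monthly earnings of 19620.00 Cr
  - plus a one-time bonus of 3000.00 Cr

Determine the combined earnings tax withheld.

5095.18 Cr

Earnings Tax: taxable = 19620.00 Cr
  2018.80 Cr + 33.9% × (19620.00 Cr − 13200.00 Cr) = 2018.80 Cr + 33.9% × 6420.00 Cr = 4195.18 Cr
Supplemental (30% flat on bonus): 30% × 3000.00 Cr = 900.00 Cr
Total earnings tax: 4195.18 Cr + 900.00 Cr = 5095.18 Cr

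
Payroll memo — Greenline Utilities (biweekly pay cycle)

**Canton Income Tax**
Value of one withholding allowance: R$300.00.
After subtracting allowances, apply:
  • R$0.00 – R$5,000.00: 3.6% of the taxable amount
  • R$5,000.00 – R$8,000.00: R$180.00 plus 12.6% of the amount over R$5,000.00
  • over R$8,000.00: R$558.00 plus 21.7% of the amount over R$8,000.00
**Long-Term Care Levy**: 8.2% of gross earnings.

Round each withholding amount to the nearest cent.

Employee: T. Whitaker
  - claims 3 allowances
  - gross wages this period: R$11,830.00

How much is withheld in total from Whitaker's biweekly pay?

Canton Income Tax: taxable = R$11,830.00 − 3×R$300.00 = R$10,930.00
  R$558.00 + 21.7% × (R$10,930.00 − R$8,000.00) = R$558.00 + 21.7% × R$2,930.00 = R$1,193.81
Long-Term Care Levy: 8.2% × R$11,830.00 = R$970.06
Total: R$1,193.81 + R$970.06 = R$2,163.87

R$2,163.87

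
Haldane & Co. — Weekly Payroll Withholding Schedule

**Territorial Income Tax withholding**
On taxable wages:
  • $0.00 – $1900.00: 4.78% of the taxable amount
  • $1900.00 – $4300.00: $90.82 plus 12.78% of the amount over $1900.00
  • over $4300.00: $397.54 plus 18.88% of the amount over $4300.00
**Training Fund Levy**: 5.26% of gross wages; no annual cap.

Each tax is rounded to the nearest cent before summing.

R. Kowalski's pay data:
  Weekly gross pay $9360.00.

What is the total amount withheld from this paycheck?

$1845.21

Territorial Income Tax: taxable = $9360.00
  $397.54 + 18.88% × ($9360.00 − $4300.00) = $397.54 + 18.88% × $5060.00 = $1352.87
Training Fund Levy: 5.26% × $9360.00 = $492.34
Total: $1352.87 + $492.34 = $1845.21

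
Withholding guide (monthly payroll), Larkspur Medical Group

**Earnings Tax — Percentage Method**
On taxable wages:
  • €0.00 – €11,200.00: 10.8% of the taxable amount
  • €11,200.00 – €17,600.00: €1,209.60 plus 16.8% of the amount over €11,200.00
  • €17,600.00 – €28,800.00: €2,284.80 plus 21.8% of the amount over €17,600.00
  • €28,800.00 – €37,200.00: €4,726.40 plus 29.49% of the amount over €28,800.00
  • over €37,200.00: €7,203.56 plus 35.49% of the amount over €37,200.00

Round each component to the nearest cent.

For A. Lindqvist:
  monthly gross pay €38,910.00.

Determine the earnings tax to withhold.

€7,810.44

Earnings Tax: taxable = €38,910.00
  €7,203.56 + 35.49% × (€38,910.00 − €37,200.00) = €7,203.56 + 35.49% × €1,710.00 = €7,810.44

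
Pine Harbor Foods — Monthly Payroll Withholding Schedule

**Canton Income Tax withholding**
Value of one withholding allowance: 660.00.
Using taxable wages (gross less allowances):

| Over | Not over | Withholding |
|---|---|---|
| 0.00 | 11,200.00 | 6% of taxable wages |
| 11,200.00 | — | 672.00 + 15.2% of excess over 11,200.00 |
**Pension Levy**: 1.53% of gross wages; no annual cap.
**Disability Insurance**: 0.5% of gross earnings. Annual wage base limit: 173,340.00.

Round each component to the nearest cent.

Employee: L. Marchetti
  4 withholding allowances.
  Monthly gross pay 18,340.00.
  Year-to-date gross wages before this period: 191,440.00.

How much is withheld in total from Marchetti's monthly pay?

Canton Income Tax: taxable = 18,340.00 − 4×660.00 = 15,700.00
  672.00 + 15.2% × (15,700.00 − 11,200.00) = 672.00 + 15.2% × 4,500.00 = 1,356.00
Pension Levy: 1.53% × 18,340.00 = 280.60
Disability Insurance: YTD 191,440.00 ≥ cap 173,340.00 → 0.00
Total: 1,356.00 + 280.60 + 0.00 = 1,636.60

1,636.60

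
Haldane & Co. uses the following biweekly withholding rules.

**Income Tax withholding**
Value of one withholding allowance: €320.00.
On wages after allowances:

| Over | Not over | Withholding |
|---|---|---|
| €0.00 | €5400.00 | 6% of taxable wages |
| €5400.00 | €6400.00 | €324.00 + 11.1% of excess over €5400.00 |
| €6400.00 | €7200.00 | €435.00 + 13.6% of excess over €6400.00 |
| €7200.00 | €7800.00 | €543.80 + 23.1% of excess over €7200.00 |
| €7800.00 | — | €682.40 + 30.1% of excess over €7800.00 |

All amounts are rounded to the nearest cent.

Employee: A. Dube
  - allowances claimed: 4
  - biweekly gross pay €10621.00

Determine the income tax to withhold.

€1146.24

Income Tax: taxable = €10621.00 − 4×€320.00 = €9341.00
  €682.40 + 30.1% × (€9341.00 − €7800.00) = €682.40 + 30.1% × €1541.00 = €1146.24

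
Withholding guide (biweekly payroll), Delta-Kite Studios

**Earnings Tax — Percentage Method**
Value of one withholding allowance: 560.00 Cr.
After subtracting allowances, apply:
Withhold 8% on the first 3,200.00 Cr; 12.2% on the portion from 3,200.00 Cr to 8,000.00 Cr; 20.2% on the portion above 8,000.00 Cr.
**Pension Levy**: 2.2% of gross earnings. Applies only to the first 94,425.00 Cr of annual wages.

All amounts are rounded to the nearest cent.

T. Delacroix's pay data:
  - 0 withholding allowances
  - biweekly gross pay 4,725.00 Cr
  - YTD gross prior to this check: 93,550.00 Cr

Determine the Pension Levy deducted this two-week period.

19.25 Cr

Pension Levy: cap 94,425.00 Cr − YTD 93,550.00 Cr = 875.00 Cr subject; 2.2% × 875.00 Cr = 19.25 Cr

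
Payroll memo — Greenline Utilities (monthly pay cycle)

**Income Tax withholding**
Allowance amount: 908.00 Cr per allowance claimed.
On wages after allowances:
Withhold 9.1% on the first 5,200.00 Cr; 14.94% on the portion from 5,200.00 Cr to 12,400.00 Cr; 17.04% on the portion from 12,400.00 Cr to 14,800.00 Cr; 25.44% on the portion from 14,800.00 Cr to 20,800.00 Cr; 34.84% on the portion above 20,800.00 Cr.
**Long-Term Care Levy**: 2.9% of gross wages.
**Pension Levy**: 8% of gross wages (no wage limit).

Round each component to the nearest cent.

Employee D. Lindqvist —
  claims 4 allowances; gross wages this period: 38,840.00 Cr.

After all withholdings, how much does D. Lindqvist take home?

26,102.45 Cr

Income Tax: taxable = 38,840.00 Cr − 4×908.00 Cr = 35,208.00 Cr
  3,484.24 Cr + 34.84% × (35,208.00 Cr − 20,800.00 Cr) = 3,484.24 Cr + 34.84% × 14,408.00 Cr = 8,503.99 Cr
Long-Term Care Levy: 2.9% × 38,840.00 Cr = 1,126.36 Cr
Pension Levy: 8% × 38,840.00 Cr = 3,107.20 Cr
Total withheld: 8,503.99 Cr + 1,126.36 Cr + 3,107.20 Cr = 12,737.55 Cr
Net pay: 38,840.00 Cr − 12,737.55 Cr = 26,102.45 Cr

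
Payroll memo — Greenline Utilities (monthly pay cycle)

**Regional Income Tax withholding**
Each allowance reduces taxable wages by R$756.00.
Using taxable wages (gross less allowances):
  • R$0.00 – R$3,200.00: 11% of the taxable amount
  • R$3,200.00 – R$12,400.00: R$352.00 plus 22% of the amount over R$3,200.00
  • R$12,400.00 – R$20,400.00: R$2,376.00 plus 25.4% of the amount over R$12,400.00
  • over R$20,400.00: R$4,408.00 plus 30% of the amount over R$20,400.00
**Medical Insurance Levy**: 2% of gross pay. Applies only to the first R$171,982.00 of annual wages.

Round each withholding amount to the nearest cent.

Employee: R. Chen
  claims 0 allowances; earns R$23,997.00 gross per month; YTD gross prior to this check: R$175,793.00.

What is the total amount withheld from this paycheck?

Regional Income Tax: taxable = R$23,997.00
  R$4,408.00 + 30% × (R$23,997.00 − R$20,400.00) = R$4,408.00 + 30% × R$3,597.00 = R$5,487.10
Medical Insurance Levy: YTD R$175,793.00 ≥ cap R$171,982.00 → R$0.00
Total: R$5,487.10 + R$0.00 = R$5,487.10

R$5,487.10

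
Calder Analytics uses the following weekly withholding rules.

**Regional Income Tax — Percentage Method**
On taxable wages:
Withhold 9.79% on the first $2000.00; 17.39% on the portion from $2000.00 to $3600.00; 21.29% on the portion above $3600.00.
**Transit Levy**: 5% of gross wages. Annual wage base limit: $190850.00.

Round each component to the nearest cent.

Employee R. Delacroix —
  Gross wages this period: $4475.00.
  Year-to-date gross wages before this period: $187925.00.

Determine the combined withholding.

Regional Income Tax: taxable = $4475.00
  $474.04 + 21.29% × ($4475.00 − $3600.00) = $474.04 + 21.29% × $875.00 = $660.33
Transit Levy: cap $190850.00 − YTD $187925.00 = $2925.00 subject; 5% × $2925.00 = $146.25
Total: $660.33 + $146.25 = $806.58

$806.58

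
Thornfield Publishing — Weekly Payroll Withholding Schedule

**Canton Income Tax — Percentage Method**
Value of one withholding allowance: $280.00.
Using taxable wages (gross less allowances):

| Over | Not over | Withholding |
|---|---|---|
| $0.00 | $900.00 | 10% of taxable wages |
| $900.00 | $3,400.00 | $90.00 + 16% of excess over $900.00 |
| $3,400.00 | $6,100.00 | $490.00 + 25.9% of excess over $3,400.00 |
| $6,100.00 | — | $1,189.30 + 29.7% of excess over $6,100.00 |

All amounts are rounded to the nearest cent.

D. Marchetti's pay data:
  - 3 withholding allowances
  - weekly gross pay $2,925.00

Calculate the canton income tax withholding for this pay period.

Canton Income Tax: taxable = $2,925.00 − 3×$280.00 = $2,085.00
  $90.00 + 16% × ($2,085.00 − $900.00) = $90.00 + 16% × $1,185.00 = $279.60

$279.60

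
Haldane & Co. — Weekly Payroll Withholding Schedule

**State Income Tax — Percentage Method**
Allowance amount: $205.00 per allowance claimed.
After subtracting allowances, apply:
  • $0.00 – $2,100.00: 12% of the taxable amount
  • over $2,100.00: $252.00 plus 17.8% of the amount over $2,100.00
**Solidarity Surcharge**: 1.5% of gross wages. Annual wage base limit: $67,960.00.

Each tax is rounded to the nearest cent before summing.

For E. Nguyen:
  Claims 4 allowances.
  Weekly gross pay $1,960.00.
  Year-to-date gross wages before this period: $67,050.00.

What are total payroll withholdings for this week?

State Income Tax: taxable = $1,960.00 − 4×$205.00 = $1,140.00
  12% × $1,140.00 = $136.80
Solidarity Surcharge: cap $67,960.00 − YTD $67,050.00 = $910.00 subject; 1.5% × $910.00 = $13.65
Total: $136.80 + $13.65 = $150.45

$150.45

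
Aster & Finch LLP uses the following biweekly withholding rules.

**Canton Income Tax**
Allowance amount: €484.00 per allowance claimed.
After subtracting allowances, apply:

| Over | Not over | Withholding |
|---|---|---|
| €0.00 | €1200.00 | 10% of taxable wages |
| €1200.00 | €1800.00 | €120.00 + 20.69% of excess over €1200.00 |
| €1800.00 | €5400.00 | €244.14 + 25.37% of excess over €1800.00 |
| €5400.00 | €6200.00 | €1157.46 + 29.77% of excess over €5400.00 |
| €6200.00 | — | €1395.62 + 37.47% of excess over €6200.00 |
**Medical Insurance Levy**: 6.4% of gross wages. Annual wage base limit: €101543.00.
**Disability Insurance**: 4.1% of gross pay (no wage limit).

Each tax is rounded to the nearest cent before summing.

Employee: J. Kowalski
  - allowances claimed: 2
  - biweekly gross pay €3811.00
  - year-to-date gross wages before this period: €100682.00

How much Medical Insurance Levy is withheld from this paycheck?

€55.10

Medical Insurance Levy: cap €101543.00 − YTD €100682.00 = €861.00 subject; 6.4% × €861.00 = €55.10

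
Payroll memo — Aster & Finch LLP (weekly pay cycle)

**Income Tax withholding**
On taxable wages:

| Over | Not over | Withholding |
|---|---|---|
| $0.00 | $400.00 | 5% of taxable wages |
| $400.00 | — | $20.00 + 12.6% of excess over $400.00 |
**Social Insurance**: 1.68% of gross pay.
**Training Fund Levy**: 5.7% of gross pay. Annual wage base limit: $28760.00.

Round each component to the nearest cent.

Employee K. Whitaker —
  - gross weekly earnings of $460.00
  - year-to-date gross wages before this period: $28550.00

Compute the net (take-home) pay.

$412.74

Income Tax: taxable = $460.00
  $20.00 + 12.6% × ($460.00 − $400.00) = $20.00 + 12.6% × $60.00 = $27.56
Social Insurance: 1.68% × $460.00 = $7.73
Training Fund Levy: cap $28760.00 − YTD $28550.00 = $210.00 subject; 5.7% × $210.00 = $11.97
Total withheld: $27.56 + $7.73 + $11.97 = $47.26
Net pay: $460.00 − $47.26 = $412.74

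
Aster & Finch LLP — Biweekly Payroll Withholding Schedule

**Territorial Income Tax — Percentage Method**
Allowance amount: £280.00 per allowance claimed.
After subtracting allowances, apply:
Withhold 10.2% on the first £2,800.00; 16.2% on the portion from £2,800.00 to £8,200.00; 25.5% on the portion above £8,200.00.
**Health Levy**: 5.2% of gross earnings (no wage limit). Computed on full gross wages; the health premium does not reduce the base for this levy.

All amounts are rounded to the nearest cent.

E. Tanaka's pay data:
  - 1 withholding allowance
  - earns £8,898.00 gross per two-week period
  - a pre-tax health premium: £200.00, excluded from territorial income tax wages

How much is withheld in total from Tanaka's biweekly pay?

Territorial Income Tax: taxable = £8,898.00 − £200.00 − 1×£280.00 = £8,418.00
  £1,160.40 + 25.5% × (£8,418.00 − £8,200.00) = £1,160.40 + 25.5% × £218.00 = £1,215.99
Health Levy: 5.2% × £8,898.00 = £462.70
Total: £1,215.99 + £462.70 = £1,678.69

£1,678.69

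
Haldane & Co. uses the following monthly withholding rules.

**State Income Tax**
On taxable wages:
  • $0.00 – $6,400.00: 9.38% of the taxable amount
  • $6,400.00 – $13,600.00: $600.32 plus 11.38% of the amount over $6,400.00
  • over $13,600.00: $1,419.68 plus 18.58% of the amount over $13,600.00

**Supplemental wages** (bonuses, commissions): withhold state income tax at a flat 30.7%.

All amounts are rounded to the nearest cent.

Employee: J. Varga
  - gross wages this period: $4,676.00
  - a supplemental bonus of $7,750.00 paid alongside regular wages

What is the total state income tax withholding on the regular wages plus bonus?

$2,817.86

State Income Tax: taxable = $4,676.00
  9.38% × $4,676.00 = $438.61
Supplemental (30.7% flat on bonus): 30.7% × $7,750.00 = $2,379.25
Total state income tax: $438.61 + $2,379.25 = $2,817.86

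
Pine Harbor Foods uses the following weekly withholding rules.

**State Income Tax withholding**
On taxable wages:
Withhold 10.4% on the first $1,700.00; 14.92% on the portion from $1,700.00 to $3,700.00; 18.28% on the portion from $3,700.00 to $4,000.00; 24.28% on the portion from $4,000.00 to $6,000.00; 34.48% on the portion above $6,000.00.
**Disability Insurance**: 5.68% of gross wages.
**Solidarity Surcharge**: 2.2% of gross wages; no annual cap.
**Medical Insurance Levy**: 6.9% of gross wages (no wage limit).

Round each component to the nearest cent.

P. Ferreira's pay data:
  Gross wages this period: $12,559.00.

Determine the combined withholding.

State Income Tax: taxable = $12,559.00
  $1,015.64 + 34.48% × ($12,559.00 − $6,000.00) = $1,015.64 + 34.48% × $6,559.00 = $3,277.18
Disability Insurance: 5.68% × $12,559.00 = $713.35
Solidarity Surcharge: 2.2% × $12,559.00 = $276.30
Medical Insurance Levy: 6.9% × $12,559.00 = $866.57
Total: $3,277.18 + $713.35 + $276.30 + $866.57 = $5,133.40

$5,133.40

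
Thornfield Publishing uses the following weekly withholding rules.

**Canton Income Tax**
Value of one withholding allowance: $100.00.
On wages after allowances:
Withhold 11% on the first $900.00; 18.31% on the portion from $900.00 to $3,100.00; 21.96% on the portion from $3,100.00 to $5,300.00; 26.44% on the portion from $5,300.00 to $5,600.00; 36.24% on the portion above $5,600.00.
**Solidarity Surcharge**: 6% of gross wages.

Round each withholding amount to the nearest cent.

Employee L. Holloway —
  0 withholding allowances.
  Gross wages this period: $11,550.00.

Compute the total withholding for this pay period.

Canton Income Tax: taxable = $11,550.00
  $1,064.26 + 36.24% × ($11,550.00 − $5,600.00) = $1,064.26 + 36.24% × $5,950.00 = $3,220.54
Solidarity Surcharge: 6% × $11,550.00 = $693.00
Total: $3,220.54 + $693.00 = $3,913.54

$3,913.54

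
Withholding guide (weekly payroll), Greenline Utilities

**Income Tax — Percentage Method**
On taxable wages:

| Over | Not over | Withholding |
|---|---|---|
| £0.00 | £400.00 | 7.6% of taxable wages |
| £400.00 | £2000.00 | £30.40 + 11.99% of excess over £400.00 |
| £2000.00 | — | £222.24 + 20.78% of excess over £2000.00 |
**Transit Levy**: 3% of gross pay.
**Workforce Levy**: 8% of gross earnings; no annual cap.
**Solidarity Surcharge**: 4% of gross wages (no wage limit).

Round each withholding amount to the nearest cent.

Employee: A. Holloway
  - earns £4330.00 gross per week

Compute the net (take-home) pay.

Income Tax: taxable = £4330.00
  £222.24 + 20.78% × (£4330.00 − £2000.00) = £222.24 + 20.78% × £2330.00 = £706.41
Transit Levy: 3% × £4330.00 = £129.90
Workforce Levy: 8% × £4330.00 = £346.40
Solidarity Surcharge: 4% × £4330.00 = £173.20
Total withheld: £706.41 + £129.90 + £346.40 + £173.20 = £1355.91
Net pay: £4330.00 − £1355.91 = £2974.09

£2974.09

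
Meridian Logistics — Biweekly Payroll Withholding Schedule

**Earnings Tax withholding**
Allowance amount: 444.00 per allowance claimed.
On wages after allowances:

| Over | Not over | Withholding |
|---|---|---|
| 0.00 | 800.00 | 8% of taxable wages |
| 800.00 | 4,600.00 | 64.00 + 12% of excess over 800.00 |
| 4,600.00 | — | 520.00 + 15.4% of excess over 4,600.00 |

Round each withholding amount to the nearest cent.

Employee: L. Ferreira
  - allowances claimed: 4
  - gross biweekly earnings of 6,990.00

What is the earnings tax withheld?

Earnings Tax: taxable = 6,990.00 − 4×444.00 = 5,214.00
  520.00 + 15.4% × (5,214.00 − 4,600.00) = 520.00 + 15.4% × 614.00 = 614.56

614.56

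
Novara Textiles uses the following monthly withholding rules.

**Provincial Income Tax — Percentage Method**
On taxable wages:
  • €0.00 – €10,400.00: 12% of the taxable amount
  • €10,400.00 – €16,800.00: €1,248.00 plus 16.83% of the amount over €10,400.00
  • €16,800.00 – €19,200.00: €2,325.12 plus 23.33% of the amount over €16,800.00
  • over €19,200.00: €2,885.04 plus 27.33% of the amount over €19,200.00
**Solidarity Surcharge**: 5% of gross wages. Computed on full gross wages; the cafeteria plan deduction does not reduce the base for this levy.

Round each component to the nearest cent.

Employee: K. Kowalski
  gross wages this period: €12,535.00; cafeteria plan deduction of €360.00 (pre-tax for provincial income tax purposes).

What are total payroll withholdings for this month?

Provincial Income Tax: taxable = €12,535.00 − €360.00 = €12,175.00
  €1,248.00 + 16.83% × (€12,175.00 − €10,400.00) = €1,248.00 + 16.83% × €1,775.00 = €1,546.73
Solidarity Surcharge: 5% × €12,535.00 = €626.75
Total: €1,546.73 + €626.75 = €2,173.48

€2,173.48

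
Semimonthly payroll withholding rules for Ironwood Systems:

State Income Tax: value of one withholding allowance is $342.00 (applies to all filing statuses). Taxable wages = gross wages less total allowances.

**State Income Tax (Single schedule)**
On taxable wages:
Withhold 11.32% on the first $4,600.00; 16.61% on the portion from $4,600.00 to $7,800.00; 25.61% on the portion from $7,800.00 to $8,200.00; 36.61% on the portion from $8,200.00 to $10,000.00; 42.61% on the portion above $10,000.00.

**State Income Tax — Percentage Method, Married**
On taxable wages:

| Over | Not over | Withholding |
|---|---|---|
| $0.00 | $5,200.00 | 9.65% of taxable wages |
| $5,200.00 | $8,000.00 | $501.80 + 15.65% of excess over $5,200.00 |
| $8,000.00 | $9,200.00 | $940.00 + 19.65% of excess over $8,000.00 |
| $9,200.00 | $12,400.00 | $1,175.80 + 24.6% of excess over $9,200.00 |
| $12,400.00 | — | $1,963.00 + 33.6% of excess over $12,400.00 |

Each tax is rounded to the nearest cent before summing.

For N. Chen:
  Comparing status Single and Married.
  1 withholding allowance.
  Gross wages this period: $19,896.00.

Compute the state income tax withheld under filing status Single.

$5,884.62

State Income Tax (Single): taxable = $19,896.00 − 1×$342.00 = $19,554.00
  $1,813.66 + 42.61% × ($19,554.00 − $10,000.00) = $1,813.66 + 42.61% × $9,554.00 = $5,884.62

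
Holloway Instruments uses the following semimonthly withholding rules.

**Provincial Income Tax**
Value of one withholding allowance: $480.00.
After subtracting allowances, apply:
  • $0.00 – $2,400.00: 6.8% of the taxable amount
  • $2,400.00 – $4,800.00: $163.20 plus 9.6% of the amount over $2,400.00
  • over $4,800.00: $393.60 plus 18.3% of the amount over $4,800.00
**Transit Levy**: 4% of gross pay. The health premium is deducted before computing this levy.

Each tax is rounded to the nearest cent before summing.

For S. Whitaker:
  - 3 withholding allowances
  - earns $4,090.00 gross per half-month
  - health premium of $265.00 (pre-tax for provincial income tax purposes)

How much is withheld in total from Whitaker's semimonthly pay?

$315.18

Provincial Income Tax: taxable = $4,090.00 − $265.00 − 3×$480.00 = $2,385.00
  6.8% × $2,385.00 = $162.18
Transit Levy: 4% × $3,825.00 = $153.00
Total: $162.18 + $153.00 = $315.18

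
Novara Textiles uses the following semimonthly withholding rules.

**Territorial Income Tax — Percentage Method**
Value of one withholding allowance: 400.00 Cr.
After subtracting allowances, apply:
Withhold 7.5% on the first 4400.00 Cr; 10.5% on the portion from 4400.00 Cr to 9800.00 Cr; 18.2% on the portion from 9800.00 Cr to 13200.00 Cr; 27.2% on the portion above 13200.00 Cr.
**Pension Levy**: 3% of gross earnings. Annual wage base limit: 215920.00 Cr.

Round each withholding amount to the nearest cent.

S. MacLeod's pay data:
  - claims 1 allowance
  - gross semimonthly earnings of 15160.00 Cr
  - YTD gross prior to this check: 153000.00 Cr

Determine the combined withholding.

2394.92 Cr

Territorial Income Tax: taxable = 15160.00 Cr − 1×400.00 Cr = 14760.00 Cr
  1515.80 Cr + 27.2% × (14760.00 Cr − 13200.00 Cr) = 1515.80 Cr + 27.2% × 1560.00 Cr = 1940.12 Cr
Pension Levy: 3% × 15160.00 Cr = 454.80 Cr
Total: 1940.12 Cr + 454.80 Cr = 2394.92 Cr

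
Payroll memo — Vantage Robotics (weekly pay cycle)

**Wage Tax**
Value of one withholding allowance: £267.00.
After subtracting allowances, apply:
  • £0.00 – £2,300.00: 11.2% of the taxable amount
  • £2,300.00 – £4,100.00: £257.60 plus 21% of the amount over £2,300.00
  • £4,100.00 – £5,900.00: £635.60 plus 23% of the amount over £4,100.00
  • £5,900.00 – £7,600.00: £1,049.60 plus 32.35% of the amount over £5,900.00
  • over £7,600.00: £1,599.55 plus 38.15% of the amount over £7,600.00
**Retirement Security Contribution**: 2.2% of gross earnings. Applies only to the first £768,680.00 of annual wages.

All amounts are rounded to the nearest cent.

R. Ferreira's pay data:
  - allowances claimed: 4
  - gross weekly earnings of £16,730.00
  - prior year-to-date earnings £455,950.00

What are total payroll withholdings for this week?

£5,043.26

Wage Tax: taxable = £16,730.00 − 4×£267.00 = £15,662.00
  £1,599.55 + 38.15% × (£15,662.00 − £7,600.00) = £1,599.55 + 38.15% × £8,062.00 = £4,675.20
Retirement Security Contribution: 2.2% × £16,730.00 = £368.06
Total: £4,675.20 + £368.06 = £5,043.26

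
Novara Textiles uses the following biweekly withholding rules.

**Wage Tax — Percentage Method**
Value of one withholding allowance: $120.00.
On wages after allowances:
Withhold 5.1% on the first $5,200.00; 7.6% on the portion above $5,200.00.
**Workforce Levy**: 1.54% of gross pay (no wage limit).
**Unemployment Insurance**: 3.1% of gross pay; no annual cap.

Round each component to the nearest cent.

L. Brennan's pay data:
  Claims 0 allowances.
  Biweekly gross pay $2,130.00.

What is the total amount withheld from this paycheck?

Wage Tax: taxable = $2,130.00
  5.1% × $2,130.00 = $108.63
Workforce Levy: 1.54% × $2,130.00 = $32.80
Unemployment Insurance: 3.1% × $2,130.00 = $66.03
Total: $108.63 + $32.80 + $66.03 = $207.46

$207.46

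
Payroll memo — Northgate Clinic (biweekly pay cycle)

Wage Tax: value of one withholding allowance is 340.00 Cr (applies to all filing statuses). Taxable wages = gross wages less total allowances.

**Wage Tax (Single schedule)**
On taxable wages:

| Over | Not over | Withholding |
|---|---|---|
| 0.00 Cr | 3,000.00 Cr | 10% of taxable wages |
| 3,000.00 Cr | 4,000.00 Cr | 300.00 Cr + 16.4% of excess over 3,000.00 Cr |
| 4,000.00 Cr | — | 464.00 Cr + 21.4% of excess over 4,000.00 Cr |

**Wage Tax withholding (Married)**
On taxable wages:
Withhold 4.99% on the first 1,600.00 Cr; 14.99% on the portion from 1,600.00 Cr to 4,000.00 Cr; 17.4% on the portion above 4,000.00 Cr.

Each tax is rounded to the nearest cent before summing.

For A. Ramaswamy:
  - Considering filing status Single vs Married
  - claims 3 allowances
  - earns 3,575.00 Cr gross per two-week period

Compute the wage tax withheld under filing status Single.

255.50 Cr

Wage Tax (Single): taxable = 3,575.00 Cr − 3×340.00 Cr = 2,555.00 Cr
  10% × 2,555.00 Cr = 255.50 Cr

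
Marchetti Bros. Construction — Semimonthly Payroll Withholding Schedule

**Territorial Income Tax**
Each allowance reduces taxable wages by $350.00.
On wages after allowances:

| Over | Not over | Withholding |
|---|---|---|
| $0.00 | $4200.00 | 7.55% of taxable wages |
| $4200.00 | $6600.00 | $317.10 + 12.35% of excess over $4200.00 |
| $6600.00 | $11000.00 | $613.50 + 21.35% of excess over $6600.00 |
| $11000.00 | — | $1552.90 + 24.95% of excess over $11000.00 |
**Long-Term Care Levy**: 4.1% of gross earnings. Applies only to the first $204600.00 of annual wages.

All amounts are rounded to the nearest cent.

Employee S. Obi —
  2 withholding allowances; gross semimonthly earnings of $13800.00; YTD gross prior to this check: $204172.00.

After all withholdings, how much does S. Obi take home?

Territorial Income Tax: taxable = $13800.00 − 2×$350.00 = $13100.00
  $1552.90 + 24.95% × ($13100.00 − $11000.00) = $1552.90 + 24.95% × $2100.00 = $2076.85
Long-Term Care Levy: cap $204600.00 − YTD $204172.00 = $428.00 subject; 4.1% × $428.00 = $17.55
Total withheld: $2076.85 + $17.55 = $2094.40
Net pay: $13800.00 − $2094.40 = $11705.60

$11705.60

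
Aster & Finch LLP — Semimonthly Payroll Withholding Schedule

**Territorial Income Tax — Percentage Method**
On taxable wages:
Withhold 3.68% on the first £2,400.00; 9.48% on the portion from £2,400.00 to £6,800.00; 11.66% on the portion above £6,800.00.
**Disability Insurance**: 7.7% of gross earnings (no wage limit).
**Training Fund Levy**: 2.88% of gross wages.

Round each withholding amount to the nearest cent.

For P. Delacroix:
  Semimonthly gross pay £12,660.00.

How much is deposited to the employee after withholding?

Territorial Income Tax: taxable = £12,660.00
  £505.44 + 11.66% × (£12,660.00 − £6,800.00) = £505.44 + 11.66% × £5,860.00 = £1,188.72
Disability Insurance: 7.7% × £12,660.00 = £974.82
Training Fund Levy: 2.88% × £12,660.00 = £364.61
Total withheld: £1,188.72 + £974.82 + £364.61 = £2,528.15
Net pay: £12,660.00 − £2,528.15 = £10,131.85

£10,131.85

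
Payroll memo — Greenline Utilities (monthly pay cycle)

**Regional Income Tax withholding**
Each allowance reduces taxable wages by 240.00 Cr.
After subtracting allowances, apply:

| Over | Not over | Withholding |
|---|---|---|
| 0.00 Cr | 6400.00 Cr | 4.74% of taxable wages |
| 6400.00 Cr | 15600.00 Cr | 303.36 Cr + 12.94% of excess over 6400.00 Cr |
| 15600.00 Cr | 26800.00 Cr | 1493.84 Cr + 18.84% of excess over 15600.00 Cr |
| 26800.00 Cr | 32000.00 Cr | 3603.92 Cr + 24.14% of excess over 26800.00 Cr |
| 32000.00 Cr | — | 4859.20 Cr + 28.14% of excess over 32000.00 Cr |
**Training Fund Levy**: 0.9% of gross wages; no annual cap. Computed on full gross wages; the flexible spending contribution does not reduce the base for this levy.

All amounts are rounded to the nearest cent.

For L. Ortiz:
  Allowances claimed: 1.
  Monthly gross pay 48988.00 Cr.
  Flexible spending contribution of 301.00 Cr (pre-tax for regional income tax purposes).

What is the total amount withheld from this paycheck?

9928.28 Cr

Regional Income Tax: taxable = 48988.00 Cr − 301.00 Cr − 1×240.00 Cr = 48447.00 Cr
  4859.20 Cr + 28.14% × (48447.00 Cr − 32000.00 Cr) = 4859.20 Cr + 28.14% × 16447.00 Cr = 9487.39 Cr
Training Fund Levy: 0.9% × 48988.00 Cr = 440.89 Cr
Total: 9487.39 Cr + 440.89 Cr = 9928.28 Cr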